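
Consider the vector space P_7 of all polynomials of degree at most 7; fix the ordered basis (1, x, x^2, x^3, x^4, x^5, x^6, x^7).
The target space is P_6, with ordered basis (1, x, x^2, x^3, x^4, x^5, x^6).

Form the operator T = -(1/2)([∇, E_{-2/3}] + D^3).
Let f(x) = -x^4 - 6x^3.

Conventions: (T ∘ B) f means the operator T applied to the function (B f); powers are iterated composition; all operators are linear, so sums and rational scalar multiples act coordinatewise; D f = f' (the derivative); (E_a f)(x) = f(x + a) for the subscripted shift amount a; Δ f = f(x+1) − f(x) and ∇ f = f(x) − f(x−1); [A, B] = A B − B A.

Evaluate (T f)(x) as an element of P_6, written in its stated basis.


g(x) = 12x + 18

E_{-2/3} f = -x^4 - (10/3)x^3 + (28/3)x^2 - (184/27)x + 128/81
∇ E_{-2/3} f = -4x^3 - 4x^2 + (74/3)x - 499/27
∇ f = -4x^3 - 12x^2 + 14x - 5
E_{-2/3} ∇ f = -4x^3 - 4x^2 + (74/3)x - 499/27
[∇, E_{-2/3}] f = 0
D f = -4x^3 - 18x^2
D D f = -12x^2 - 36x
D D D f = -24x - 36
([∇, E_{-2/3}] + D^3) f = -24x - 36
(-(1/2)([∇, E_{-2/3}] + D^3)) f = 12x + 18


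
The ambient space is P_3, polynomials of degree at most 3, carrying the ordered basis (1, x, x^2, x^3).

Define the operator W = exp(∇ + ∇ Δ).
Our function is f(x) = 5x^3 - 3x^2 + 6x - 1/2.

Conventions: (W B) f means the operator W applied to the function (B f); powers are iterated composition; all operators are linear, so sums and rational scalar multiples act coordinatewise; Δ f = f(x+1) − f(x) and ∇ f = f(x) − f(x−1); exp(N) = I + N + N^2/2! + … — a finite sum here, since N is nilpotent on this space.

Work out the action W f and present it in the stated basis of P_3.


order-1 term: 15x^2 + 9x + 8
order-2 term: 15x + 12
order-3 term: 5
the series for exp(∇ + ∇ Δ) f terminates at order 3
exp(∇ + ∇ Δ) f = 5x^3 + 12x^2 + 30x + 49/2

the result is g(x) = 5x^3 + 12x^2 + 30x + 49/2


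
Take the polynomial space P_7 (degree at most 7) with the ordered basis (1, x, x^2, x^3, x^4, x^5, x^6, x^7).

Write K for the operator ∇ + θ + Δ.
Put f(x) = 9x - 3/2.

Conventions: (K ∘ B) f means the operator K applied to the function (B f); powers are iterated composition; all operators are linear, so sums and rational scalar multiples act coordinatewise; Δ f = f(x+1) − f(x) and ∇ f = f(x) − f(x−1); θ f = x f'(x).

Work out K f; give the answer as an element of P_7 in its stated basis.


∇ f = 9
θ f = 9x
Δ f = 9
(∇ + θ + Δ) f = 9x + 18

g(x) = 9x + 18


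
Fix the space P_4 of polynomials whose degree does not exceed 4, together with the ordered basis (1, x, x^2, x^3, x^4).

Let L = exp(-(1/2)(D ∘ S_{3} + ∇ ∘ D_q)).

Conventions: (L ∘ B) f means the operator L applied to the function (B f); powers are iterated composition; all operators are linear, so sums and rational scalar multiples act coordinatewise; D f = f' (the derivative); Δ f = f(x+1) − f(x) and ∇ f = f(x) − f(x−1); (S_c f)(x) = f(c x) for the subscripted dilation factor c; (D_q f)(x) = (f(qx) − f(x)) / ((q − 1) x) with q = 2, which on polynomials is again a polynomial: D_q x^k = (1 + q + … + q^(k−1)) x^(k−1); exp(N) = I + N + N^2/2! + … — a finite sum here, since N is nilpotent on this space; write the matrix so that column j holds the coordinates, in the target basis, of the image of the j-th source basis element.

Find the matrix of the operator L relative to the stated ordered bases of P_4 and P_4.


the matrix is [[1, -3/2, 21/4, -52, 22803/16]; [0, 1, -9, 701/4, -36603/4]; [0, 0, 1, -81/2, 3258]; [0, 0, 0, 1, -162]; [0, 0, 0, 0, 1]] (rows listed top to bottom)

image of 1: 1
image of x: x - 3/2
image of x^2: x^2 - 9x + 21/4
image of x^3: x^3 - (81/2)x^2 + (701/4)x - 52
image of x^4: x^4 - 162x^3 + 3258x^2 - (36603/4)x + 22803/16
each image's coordinates form column j of the matrix


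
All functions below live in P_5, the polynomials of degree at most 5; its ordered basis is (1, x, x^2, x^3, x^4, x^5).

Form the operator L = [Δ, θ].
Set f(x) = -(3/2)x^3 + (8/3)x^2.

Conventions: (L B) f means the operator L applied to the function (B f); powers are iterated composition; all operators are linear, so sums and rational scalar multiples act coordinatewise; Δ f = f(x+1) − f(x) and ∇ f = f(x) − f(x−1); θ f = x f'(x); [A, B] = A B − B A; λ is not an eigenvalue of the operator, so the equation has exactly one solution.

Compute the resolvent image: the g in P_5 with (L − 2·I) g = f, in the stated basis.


the image equals g(x) = (3/4)x^3 - (5/24)x^2 + (49/24)x + 31/16

write g with unknown coordinates in the stated basis and equate coefficients in (L − 2·I) g = f
solving from the highest basis element down gives g = (3/4)x^3 - (5/24)x^2 + (49/24)x + 31/16
check: L g = (9/4)x^2 + (49/12)x + 31/8
so L g − 2·g = -(3/2)x^3 + (8/3)x^2 = f ✓


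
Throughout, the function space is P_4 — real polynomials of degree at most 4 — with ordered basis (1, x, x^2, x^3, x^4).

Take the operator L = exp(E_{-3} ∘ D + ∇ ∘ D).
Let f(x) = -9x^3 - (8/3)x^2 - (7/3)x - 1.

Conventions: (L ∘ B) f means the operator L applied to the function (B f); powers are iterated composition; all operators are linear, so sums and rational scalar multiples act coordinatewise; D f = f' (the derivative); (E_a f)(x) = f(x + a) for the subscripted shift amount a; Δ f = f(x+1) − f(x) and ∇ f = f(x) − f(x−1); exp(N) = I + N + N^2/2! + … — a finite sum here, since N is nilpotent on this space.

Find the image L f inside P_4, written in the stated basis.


the result is g(x) = -9x^3 - (89/3)x^2 + (220/3)x - 337/3

order-1 term: -27x^2 + (308/3)x - 623/3
order-2 term: -27x + 316/3
order-3 term: -9
the series for exp(E_{-3} ∘ D + ∇ ∘ D) f terminates at order 3
exp(E_{-3} ∘ D + ∇ ∘ D) f = -9x^3 - (89/3)x^2 + (220/3)x - 337/3


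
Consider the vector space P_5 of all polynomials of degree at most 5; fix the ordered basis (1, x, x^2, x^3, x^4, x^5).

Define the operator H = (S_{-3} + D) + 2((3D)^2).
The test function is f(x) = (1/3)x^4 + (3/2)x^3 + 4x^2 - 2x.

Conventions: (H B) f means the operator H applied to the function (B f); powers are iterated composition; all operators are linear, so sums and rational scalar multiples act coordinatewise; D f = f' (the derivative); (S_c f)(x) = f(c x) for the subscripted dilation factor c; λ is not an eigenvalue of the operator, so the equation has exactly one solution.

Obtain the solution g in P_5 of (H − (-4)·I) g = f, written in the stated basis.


the result is g(x) = (1/255)x^4 - (757/11730)x^3 + (2617/10166)x^2 + (113223/25415)x - 348753/127075

write g with unknown coordinates in the stated basis and equate coefficients in (H − (-4)·I) g = f
solving from the highest basis element down gives g = (1/255)x^4 - (757/11730)x^3 + (2617/10166)x^2 + (113223/25415)x - 348753/127075
check: H g = (27/85)x^4 + (20623/11730)x^3 + (15098/5083)x^2 - (503722/25415)x + 1395012/127075
so H g − (-4)·g = (1/3)x^4 + (3/2)x^3 + 4x^2 - 2x = f ✓


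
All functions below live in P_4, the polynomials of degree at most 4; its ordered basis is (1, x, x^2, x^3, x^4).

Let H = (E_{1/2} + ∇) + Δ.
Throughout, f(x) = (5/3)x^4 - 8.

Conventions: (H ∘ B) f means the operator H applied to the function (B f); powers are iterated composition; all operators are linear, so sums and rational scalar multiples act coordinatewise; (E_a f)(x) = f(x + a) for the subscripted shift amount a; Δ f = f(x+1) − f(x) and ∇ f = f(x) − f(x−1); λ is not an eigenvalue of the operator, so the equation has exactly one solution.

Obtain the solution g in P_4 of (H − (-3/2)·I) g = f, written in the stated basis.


the result is g(x) = (2/3)x^4 - (8/3)x^3 + (38/5)x^2 - (50/3)x + 4487/300

write g with unknown coordinates in the stated basis and equate coefficients in (H − (-3/2)·I) g = f
solving from the highest basis element down gives g = (2/3)x^4 - (8/3)x^3 + (38/5)x^2 - (50/3)x + 4487/300
check: H g = (2/3)x^4 + 4x^3 - (57/5)x^2 + 25x - 6087/200
so H g − (-3/2)·g = (5/3)x^4 - 8 = f ✓


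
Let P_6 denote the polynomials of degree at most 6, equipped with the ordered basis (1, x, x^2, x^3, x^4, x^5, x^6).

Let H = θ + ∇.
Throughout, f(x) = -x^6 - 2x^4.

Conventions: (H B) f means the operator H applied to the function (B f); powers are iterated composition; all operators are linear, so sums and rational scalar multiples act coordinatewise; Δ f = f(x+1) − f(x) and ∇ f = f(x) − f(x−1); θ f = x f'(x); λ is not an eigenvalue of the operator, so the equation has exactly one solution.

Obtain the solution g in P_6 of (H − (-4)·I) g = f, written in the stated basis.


g(x) = -(1/10)x^6 + (1/15)x^5 - (23/48)x^4 + (55/84)x^3 - (1177/1008)x^2 + (18017/12600)x - 49117/50400

write g with unknown coordinates in the stated basis and equate coefficients in (H − (-4)·I) g = f
solving from the highest basis element down gives g = -(1/10)x^6 + (1/15)x^5 - (23/48)x^4 + (55/84)x^3 - (1177/1008)x^2 + (18017/12600)x - 49117/50400
check: H g = -(3/5)x^6 - (4/15)x^5 - (1/12)x^4 - (55/21)x^3 + (1177/252)x^2 - (18017/3150)x + 49117/12600
so H g − (-4)·g = -x^6 - 2x^4 = f ✓


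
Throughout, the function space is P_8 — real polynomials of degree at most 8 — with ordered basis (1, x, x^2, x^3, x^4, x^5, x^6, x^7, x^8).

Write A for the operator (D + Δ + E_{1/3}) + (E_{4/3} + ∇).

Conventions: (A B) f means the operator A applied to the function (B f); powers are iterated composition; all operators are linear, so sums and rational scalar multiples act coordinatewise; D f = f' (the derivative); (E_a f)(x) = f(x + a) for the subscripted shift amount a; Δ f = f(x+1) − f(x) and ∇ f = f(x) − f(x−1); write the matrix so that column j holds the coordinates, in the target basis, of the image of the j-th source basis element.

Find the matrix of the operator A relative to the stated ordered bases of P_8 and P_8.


the matrix is [[2, 14/3, 17/9, 119/27, 257/81, 1511/243, 4097/729, 20759/2187, 65537/6561]; [0, 2, 28/3, 17/3, 476/27, 1285/81, 3022/81, 28679/729, 166072/2187]; [0, 0, 2, 14, 34/3, 1190/27, 1285/27, 10577/81, 114716/729]; [0, 0, 0, 2, 56/3, 170/9, 2380/27, 8995/81, 84616/243]; [0, 0, 0, 0, 2, 70/3, 85/3, 4165/27, 17990/81]; [0, 0, 0, 0, 0, 2, 28, 119/3, 6664/27]; [0, 0, 0, 0, 0, 0, 2, 98/3, 476/9]; [0, 0, 0, 0, 0, 0, 0, 2, 112/3]; [0, 0, 0, 0, 0, 0, 0, 0, 2]] (rows listed top to bottom)

image of 1: 2
image of x: 2x + 14/3
image of x^2: 2x^2 + (28/3)x + 17/9
image of x^3: 2x^3 + 14x^2 + (17/3)x + 119/27
image of x^4: 2x^4 + (56/3)x^3 + (34/3)x^2 + (476/27)x + 257/81
image of x^5: 2x^5 + (70/3)x^4 + (170/9)x^3 + (1190/27)x^2 + (1285/81)x + 1511/243
image of x^6: 2x^6 + 28x^5 + (85/3)x^4 + (2380/27)x^3 + (1285/27)x^2 + (3022/81)x + 4097/729
image of x^7: 2x^7 + (98/3)x^6 + (119/3)x^5 + (4165/27)x^4 + (8995/81)x^3 + (10577/81)x^2 + (28679/729)x + 20759/2187
image of x^8: 2x^8 + (112/3)x^7 + (476/9)x^6 + (6664/27)x^5 + (17990/81)x^4 + (84616/243)x^3 + (114716/729)x^2 + (166072/2187)x + 65537/6561
each image's coordinates form column j of the matrix


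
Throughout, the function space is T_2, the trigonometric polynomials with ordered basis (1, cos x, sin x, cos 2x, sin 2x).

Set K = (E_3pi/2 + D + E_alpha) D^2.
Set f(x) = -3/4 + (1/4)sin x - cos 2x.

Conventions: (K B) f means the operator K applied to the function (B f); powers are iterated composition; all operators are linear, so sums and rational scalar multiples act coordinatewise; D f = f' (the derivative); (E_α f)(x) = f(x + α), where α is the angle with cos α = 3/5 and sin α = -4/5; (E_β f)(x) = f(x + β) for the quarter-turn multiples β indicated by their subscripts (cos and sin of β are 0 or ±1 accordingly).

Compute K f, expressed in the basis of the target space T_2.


the image equals g(x) = (1/5)cos x - (3/20)sin x - (128/25)cos 2x - (104/25)sin 2x

D f = (1/4)cos x + 2sin 2x
D D f = -(1/4)sin x + 4cos 2x
E_3pi/2 D^2 f = (1/4)cos x - 4cos 2x
D D^2 f = -(1/4)cos x - 8sin 2x
E_alpha D^2 f = (1/5)cos x - (3/20)sin x - (28/25)cos 2x + (96/25)sin 2x
(E_3pi/2 + D + E_alpha) D^2 f = (1/5)cos x - (3/20)sin x - (128/25)cos 2x - (104/25)sin 2x


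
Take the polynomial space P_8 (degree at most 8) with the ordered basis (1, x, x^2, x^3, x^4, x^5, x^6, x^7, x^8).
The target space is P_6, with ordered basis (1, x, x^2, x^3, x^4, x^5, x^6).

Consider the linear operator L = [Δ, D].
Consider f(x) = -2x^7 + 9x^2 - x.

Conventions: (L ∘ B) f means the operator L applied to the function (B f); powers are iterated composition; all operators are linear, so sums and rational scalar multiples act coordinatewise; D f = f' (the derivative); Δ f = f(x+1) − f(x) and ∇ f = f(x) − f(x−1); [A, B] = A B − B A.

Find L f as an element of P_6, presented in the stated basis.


D f = -14x^6 + 18x - 1
Δ D f = -84x^5 - 210x^4 - 280x^3 - 210x^2 - 84x + 4
Δ f = -14x^6 - 42x^5 - 70x^4 - 70x^3 - 42x^2 + 4x + 6
D Δ f = -84x^5 - 210x^4 - 280x^3 - 210x^2 - 84x + 4
[Δ, D] f = 0

g(x) = 0


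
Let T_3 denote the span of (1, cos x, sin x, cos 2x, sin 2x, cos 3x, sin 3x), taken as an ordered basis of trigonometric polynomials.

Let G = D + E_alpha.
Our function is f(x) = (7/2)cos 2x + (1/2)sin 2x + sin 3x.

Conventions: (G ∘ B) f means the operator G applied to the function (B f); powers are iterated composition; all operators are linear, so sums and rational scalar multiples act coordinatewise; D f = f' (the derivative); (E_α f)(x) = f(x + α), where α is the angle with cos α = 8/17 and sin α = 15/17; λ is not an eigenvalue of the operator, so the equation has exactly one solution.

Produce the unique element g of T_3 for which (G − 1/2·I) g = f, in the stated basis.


the result is g(x) = -(5913/10553)cos 2x + (10841/10553)sin 2x - (56976/209105)cos 3x - (29378/209105)sin 3x

write g with unknown coordinates in the stated basis and equate coefficients in (G − 1/2·I) g = f
solving from the highest basis element down gives g = -(5913/10553)cos 2x + (10841/10553)sin 2x - (56976/209105)cos 3x - (29378/209105)sin 3x
check: G g = (33979/10553)cos 2x + (10697/10553)sin 2x - (28488/209105)cos 3x + (194416/209105)sin 3x
so G g − 1/2·g = (7/2)cos 2x + (1/2)sin 2x + sin 3x = f ✓


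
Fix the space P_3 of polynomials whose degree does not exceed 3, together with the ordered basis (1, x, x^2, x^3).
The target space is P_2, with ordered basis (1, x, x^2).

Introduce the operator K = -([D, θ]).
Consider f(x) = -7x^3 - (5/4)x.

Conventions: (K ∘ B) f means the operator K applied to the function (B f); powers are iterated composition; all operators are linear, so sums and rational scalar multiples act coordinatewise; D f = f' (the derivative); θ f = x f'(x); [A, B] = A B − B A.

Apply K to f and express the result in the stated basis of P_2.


θ f = -21x^3 - (5/4)x
D θ f = -63x^2 - 5/4
D f = -21x^2 - 5/4
θ D f = -42x^2
[D, θ] f = -21x^2 - 5/4
(-([D, θ])) f = 21x^2 + 5/4

g(x) = 21x^2 + 5/4


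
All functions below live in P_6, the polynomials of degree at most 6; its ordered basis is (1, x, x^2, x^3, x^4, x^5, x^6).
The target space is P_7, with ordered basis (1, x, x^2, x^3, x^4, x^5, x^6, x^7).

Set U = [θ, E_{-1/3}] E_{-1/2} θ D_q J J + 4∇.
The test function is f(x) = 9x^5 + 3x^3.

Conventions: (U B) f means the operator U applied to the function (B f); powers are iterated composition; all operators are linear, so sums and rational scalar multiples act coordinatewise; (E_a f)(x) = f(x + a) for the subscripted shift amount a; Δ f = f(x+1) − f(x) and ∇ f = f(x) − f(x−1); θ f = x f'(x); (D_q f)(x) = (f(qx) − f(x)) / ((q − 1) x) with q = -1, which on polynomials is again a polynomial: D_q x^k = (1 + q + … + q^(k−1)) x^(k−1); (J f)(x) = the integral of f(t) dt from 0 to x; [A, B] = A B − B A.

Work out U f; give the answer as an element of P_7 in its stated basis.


the result is g(x) = (18/7)x^5 + (1185/7)x^4 - (11947/35)x^3 + (15923/42)x^2 - (104899/504)x + 140627/3024

J f = (3/2)x^6 + (3/4)x^4
J J f = (3/14)x^7 + (3/20)x^5
D_q J J f = (3/14)x^6 + (3/20)x^4
θ (D_q J J) f = (9/7)x^6 + (3/5)x^4
E_{-1/2} θ (D_q J J) f = (9/7)x^6 - (27/7)x^5 + (759/140)x^4 - (309/70)x^3 + (1179/560)x^2 - (303/560)x + 129/2240
E_{-1/3} (E_{-1/2} θ) (D_q J J) f = (9/7)x^6 - (45/7)x^5 + (1959/140)x^4 - (709/42)x^3 + (3965/336)x^2 - (4525/1008)x + 26125/36288
θ E_{-1/3} (E_{-1/2} θ) (D_q J J) f = (54/7)x^6 - (225/7)x^5 + (1959/35)x^4 - (709/14)x^3 + (3965/168)x^2 - (4525/1008)x
θ (E_{-1/2} θ) (D_q J J) f = (54/7)x^6 - (135/7)x^5 + (759/35)x^4 - (927/70)x^3 + (1179/280)x^2 - (303/560)x
E_{-1/3} θ (E_{-1/2} θ) (D_q J J) f = (54/7)x^6 - (243/7)x^5 + (2334/35)x^4 - (693/10)x^3 + (2267/56)x^2 - (12455/1008)x + 4525/3024
[θ, E_{-1/3}] (E_{-1/2} θ) (D_q J J) f = (18/7)x^5 - (75/7)x^4 + (653/35)x^3 - (709/42)x^2 + (3965/504)x - 4525/3024
∇ f = 45x^4 - 90x^3 + 99x^2 - 54x + 12
(4∇) f = 180x^4 - 360x^3 + 396x^2 - 216x + 48
([θ, E_{-1/3}] E_{-1/2} θ D_q J J + 4∇) f = (18/7)x^5 + (1185/7)x^4 - (11947/35)x^3 + (15923/42)x^2 - (104899/504)x + 140627/3024


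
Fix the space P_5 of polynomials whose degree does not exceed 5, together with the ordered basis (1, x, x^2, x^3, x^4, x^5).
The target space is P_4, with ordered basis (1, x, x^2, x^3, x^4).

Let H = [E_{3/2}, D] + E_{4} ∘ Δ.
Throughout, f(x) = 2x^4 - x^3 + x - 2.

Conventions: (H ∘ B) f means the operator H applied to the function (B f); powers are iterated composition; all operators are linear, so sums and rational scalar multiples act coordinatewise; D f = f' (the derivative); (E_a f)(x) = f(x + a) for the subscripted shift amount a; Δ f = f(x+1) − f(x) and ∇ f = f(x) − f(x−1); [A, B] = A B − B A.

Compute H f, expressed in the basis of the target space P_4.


the image equals g(x) = 8x^3 + 105x^2 + 461x + 678

D f = 8x^3 - 3x^2 + 1
E_{3/2} D f = 8x^3 + 33x^2 + 45x + 85/4
E_{3/2} f = 2x^4 + 11x^3 + (45/2)x^2 + (85/4)x + 25/4
D E_{3/2} f = 8x^3 + 33x^2 + 45x + 85/4
[E_{3/2}, D] f = 0
Δ f = 8x^3 + 9x^2 + 5x + 2
E_{4} Δ f = 8x^3 + 105x^2 + 461x + 678
([E_{3/2}, D] + E_{4} ∘ Δ) f = 8x^3 + 105x^2 + 461x + 678


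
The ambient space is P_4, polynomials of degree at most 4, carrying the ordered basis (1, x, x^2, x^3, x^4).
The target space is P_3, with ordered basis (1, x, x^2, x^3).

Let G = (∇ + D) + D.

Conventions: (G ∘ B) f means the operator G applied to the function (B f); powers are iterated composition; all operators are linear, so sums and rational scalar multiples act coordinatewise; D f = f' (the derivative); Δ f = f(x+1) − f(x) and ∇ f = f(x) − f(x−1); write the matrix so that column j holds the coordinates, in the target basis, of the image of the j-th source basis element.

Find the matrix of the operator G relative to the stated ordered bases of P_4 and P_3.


the matrix is [[0, 3, -1, 1, -1]; [0, 0, 6, -3, 4]; [0, 0, 0, 9, -6]; [0, 0, 0, 0, 12]] (rows listed top to bottom)

image of 1: 0
image of x: 3
image of x^2: 6x - 1
image of x^3: 9x^2 - 3x + 1
image of x^4: 12x^3 - 6x^2 + 4x - 1
each image's coordinates form column j of the matrix


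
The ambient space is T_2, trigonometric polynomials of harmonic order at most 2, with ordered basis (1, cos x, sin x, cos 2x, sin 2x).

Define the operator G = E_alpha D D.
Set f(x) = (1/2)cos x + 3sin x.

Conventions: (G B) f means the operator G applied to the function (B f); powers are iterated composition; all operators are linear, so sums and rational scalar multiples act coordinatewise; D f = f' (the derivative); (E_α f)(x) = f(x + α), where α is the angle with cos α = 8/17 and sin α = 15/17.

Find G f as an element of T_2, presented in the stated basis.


D f = 3cos x - (1/2)sin x
D D f = -(1/2)cos x - 3sin x
E_alpha (D D) f = -(49/17)cos x - (33/34)sin x

g(x) = -(49/17)cos x - (33/34)sin x


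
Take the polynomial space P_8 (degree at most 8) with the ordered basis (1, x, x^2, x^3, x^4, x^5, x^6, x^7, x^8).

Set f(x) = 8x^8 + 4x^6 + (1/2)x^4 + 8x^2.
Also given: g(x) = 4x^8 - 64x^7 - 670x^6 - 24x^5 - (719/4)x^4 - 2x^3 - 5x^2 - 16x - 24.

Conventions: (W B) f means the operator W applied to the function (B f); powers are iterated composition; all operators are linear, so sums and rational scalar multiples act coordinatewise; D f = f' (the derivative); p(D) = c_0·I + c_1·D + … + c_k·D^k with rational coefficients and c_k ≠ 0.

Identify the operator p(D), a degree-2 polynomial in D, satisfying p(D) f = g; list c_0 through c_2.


p(D) = (1/2)·I − D − (3/2)·D^2, i.e. c_0 = 1/2, c_1 = -1, c_2 = -3/2

D^0 f = 8x^8 + 4x^6 + (1/2)x^4 + 8x^2
D^1 f = 64x^7 + 24x^5 + 2x^3 + 16x
D^2 f = 448x^6 + 120x^4 + 6x^2 + 16
matching coefficients of g against c_0 f + c_1 Df + … from the top degree down determines the c_i
solution: c_0 = 1/2, c_1 = -1, c_2 = -3/2


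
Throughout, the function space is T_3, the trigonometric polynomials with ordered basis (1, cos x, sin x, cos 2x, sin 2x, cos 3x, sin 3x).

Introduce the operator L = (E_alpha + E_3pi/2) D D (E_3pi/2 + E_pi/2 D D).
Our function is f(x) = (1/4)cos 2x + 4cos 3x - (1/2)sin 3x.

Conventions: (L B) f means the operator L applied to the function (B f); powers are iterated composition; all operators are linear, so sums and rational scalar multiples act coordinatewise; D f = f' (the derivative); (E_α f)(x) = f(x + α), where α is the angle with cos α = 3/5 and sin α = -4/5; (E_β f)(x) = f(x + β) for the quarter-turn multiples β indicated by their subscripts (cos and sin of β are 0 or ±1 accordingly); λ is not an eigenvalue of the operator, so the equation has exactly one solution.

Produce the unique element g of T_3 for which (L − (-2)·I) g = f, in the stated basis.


write g with unknown coordinates in the stated basis and equate coefficients in (L − (-2)·I) g = f
solving from the highest basis element down gives g = (217/21704)cos 2x + (18/2713)sin 2x + (545/20644)cos 3x + (295/10322)sin 3x
check: L g = (624/2713)cos 2x - (36/2713)sin 2x + (40743/10322)cos 3x - (5751/10322)sin 3x
so L g − (-2)·g = (1/4)cos 2x + 4cos 3x - (1/2)sin 3x = f ✓

g(x) = (217/21704)cos 2x + (18/2713)sin 2x + (545/20644)cos 3x + (295/10322)sin 3x


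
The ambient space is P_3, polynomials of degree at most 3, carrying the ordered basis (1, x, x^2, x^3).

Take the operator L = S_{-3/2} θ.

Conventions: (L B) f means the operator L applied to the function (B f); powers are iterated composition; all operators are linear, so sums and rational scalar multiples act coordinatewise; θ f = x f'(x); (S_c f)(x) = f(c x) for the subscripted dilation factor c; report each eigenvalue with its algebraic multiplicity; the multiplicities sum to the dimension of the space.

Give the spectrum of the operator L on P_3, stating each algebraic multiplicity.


image of 1: 0
image of x: -(3/2)x
image of x^2: (9/2)x^2
image of x^3: -(81/8)x^3
the matrix is upper triangular; its diagonal is (0, -3/2, 9/2, -81/8)
for a triangular matrix the eigenvalues are the diagonal entries, with algebraic multiplicity their repetition count

λ = -81/8 (multiplicity 1), λ = -3/2 (multiplicity 1), λ = 0 (multiplicity 1), λ = 9/2 (multiplicity 1)


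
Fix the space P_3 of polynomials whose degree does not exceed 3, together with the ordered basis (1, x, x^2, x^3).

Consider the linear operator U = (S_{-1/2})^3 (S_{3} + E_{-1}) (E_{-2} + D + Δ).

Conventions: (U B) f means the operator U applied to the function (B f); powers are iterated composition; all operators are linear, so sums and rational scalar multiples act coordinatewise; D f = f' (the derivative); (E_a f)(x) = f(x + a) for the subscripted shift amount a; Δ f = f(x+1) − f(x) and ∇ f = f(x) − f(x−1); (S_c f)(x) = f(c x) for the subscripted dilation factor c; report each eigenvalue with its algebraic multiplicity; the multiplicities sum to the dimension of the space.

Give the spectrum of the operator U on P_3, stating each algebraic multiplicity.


λ = -1/2 (multiplicity 1), λ = -7/128 (multiplicity 1), λ = 5/32 (multiplicity 1), λ = 2 (multiplicity 1)

image of 1: 2
image of x: -(1/2)x - 1
image of x^2: (5/32)x^2 + (1/4)x + 11
image of x^3: -(7/128)x^3 - (3/64)x^2 - (63/8)x - 30
the matrix is upper triangular; its diagonal is (2, -1/2, 5/32, -7/128)
for a triangular matrix the eigenvalues are the diagonal entries, with algebraic multiplicity their repetition count


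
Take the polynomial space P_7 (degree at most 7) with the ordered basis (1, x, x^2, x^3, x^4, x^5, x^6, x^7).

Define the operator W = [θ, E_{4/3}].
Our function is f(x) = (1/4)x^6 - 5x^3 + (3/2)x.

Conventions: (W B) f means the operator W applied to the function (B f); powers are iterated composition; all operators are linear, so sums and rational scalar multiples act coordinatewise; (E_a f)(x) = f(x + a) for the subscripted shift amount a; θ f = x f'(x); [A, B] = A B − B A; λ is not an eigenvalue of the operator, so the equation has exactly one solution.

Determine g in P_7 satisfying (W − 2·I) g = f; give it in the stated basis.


write g with unknown coordinates in the stated basis and equate coefficients in (W − 2·I) g = f
solving from the highest basis element down gives g = -(1/8)x^6 + (1/2)x^5 + (5/3)x^4 - (35/18)x^3 - (535/27)x^2 + (479/108)x + 4129/162
check: W g = x^5 + (10/3)x^4 - (80/9)x^3 - (1070/27)x^2 + (280/27)x + 4129/81
so W g − 2·g = (1/4)x^6 - 5x^3 + (3/2)x = f ✓

the image equals g(x) = -(1/8)x^6 + (1/2)x^5 + (5/3)x^4 - (35/18)x^3 - (535/27)x^2 + (479/108)x + 4129/162


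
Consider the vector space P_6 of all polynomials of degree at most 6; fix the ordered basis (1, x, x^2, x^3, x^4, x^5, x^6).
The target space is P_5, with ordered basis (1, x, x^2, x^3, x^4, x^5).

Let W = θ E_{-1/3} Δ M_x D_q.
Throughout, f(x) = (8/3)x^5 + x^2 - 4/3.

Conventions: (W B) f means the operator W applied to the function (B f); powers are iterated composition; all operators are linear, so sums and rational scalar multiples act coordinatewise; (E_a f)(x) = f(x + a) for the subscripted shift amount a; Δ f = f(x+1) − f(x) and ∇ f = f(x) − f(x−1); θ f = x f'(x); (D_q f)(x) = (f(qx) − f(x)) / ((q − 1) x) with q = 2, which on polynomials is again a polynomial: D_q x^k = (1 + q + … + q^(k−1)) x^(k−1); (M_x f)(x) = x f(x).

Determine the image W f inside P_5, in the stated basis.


the image equals g(x) = (4960/3)x^4 + (2480/3)x^3 + (4960/9)x^2 + (6686/81)x

D_q f = (248/3)x^4 + 3x
M_x D_q f = (248/3)x^5 + 3x^2
Δ (M_x D_q) f = (1240/3)x^4 + (2480/3)x^3 + (2480/3)x^2 + (1258/3)x + 257/3
E_{-1/3} Δ (M_x D_q) f = (1240/3)x^4 + (2480/9)x^3 + (2480/9)x^2 + (6686/81)x + 2971/243
θ (E_{-1/3} Δ) (M_x D_q) f = (4960/3)x^4 + (2480/3)x^3 + (4960/9)x^2 + (6686/81)x


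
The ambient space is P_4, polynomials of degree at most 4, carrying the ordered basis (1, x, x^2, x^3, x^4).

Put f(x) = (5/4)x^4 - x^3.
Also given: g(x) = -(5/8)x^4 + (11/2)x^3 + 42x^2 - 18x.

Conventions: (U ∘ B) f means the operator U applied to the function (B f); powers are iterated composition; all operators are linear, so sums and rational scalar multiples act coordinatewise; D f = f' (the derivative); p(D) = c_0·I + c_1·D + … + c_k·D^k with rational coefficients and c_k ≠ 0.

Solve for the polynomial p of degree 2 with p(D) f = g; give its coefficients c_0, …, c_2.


D^0 f = (5/4)x^4 - x^3
D^1 f = 5x^3 - 3x^2
D^2 f = 15x^2 - 6x
matching coefficients of g against c_0 f + c_1 Df + … from the top degree down determines the c_i
solution: c_0 = -1/2, c_1 = 1, c_2 = 3

c_0 = -1/2, c_1 = 1, c_2 = 3


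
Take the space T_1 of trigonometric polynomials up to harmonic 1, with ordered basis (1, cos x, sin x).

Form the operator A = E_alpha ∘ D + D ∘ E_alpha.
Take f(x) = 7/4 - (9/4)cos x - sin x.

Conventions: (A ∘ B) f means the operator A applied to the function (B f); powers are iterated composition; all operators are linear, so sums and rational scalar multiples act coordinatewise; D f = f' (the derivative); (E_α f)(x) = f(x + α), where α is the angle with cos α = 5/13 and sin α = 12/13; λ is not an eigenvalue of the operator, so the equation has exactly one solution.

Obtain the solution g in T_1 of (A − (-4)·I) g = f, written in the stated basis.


write g with unknown coordinates in the stated basis and equate coefficients in (A − (-4)·I) g = f
solving from the highest basis element down gives g = 7/16 - (53/68)cos x - (101/136)sin x
check: A g = (59/68)cos x + (67/34)sin x
so A g − (-4)·g = 7/4 - (9/4)cos x - sin x = f ✓

the result is g(x) = 7/16 - (53/68)cos x - (101/136)sin x


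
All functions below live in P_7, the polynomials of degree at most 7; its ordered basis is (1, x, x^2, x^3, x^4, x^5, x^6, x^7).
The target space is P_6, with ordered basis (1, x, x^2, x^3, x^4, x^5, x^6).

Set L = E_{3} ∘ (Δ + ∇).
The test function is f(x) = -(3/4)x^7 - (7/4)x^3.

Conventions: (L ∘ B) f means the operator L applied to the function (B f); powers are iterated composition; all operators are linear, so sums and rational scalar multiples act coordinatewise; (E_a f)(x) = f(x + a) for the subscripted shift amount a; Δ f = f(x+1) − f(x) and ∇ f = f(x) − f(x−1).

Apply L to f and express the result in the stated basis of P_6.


Δ f = -(21/4)x^6 - (63/4)x^5 - (105/4)x^4 - (105/4)x^3 - 21x^2 - (21/2)x - 5/2
∇ f = -(21/4)x^6 + (63/4)x^5 - (105/4)x^4 + (105/4)x^3 - 21x^2 + (21/2)x - 5/2
(Δ + ∇) f = -(21/2)x^6 - (105/2)x^4 - 42x^2 - 5
E_{3} (Δ + ∇) f = -(21/2)x^6 - 189x^5 - 1470x^4 - 6300x^3 - (31269/2)x^2 - 21231x - 12290

g(x) = -(21/2)x^6 - 189x^5 - 1470x^4 - 6300x^3 - (31269/2)x^2 - 21231x - 12290


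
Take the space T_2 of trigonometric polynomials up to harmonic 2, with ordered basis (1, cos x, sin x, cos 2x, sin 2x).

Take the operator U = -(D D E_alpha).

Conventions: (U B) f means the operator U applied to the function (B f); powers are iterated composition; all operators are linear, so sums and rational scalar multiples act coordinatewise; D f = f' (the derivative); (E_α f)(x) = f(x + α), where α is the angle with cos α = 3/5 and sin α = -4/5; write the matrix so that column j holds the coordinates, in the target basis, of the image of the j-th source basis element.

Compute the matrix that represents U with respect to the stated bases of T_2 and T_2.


the matrix is [[0, 0, 0, 0, 0]; [0, 3/5, -4/5, 0, 0]; [0, 4/5, 3/5, 0, 0]; [0, 0, 0, -28/25, -96/25]; [0, 0, 0, 96/25, -28/25]] (rows listed top to bottom)

image of 1: 0
image of cos x: (3/5)cos x + (4/5)sin x
image of sin x: -(4/5)cos x + (3/5)sin x
image of cos 2x: -(28/25)cos 2x + (96/25)sin 2x
image of sin 2x: -(96/25)cos 2x - (28/25)sin 2x
each image's coordinates form column j of the matrix


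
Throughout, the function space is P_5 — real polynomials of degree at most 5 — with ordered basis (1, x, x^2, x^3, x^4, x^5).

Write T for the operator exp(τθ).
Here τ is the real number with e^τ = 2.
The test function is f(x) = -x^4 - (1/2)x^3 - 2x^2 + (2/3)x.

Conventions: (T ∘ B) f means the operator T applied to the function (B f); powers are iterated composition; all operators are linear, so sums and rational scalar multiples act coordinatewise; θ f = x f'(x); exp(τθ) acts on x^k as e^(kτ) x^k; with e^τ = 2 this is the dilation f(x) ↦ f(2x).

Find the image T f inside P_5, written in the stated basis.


exp(τθ) x^k = e^(kτ) x^k; with e^τ = 2 this sends x^k to 2^k x^k
x ↦ 2 x
x^2 ↦ 4 x^2
x^3 ↦ 8 x^3
x^4 ↦ 16 x^4
applying this coordinatewise to f: exp(τθ) f = -16x^4 - 4x^3 - 8x^2 + (4/3)x

the image equals g(x) = -16x^4 - 4x^3 - 8x^2 + (4/3)x


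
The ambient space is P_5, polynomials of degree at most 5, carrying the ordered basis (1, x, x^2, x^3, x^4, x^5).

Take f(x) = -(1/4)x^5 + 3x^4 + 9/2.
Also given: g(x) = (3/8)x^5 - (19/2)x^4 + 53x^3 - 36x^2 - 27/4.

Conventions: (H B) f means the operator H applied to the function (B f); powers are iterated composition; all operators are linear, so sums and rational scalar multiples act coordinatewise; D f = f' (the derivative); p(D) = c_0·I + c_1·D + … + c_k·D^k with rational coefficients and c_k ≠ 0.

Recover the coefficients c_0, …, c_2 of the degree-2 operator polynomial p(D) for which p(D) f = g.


D^0 f = -(1/4)x^5 + 3x^4 + 9/2
D^1 f = -(5/4)x^4 + 12x^3
D^2 f = -5x^3 + 36x^2
matching coefficients of g against c_0 f + c_1 Df + … from the top degree down determines the c_i
solution: c_0 = -3/2, c_1 = 4, c_2 = -1

p(D) = -(3/2)·I + 4·D − D^2, i.e. c_0 = -3/2, c_1 = 4, c_2 = -1


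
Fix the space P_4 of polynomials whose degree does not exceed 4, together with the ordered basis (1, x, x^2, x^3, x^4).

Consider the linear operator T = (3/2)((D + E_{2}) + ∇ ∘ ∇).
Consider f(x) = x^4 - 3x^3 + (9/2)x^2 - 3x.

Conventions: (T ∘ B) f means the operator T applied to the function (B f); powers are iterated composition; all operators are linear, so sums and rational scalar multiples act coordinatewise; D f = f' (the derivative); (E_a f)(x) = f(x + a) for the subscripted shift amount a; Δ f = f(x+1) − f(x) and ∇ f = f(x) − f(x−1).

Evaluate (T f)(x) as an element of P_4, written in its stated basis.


the result is g(x) = (3/2)x^4 + (27/2)x^3 + (81/4)x^2 - 33x + 63

D f = 4x^3 - 9x^2 + 9x - 3
E_{2} f = x^4 + 5x^3 + (21/2)x^2 + 11x + 4
(D + E_{2}) f = x^4 + 9x^3 + (3/2)x^2 + 20x + 1
∇ f = 4x^3 - 15x^2 + 22x - 23/2
∇ ∇ f = 12x^2 - 42x + 41
((D + E_{2}) + ∇ ∘ ∇) f = x^4 + 9x^3 + (27/2)x^2 - 22x + 42
((3/2)((D + E_{2}) + ∇ ∘ ∇)) f = (3/2)x^4 + (27/2)x^3 + (81/4)x^2 - 33x + 63


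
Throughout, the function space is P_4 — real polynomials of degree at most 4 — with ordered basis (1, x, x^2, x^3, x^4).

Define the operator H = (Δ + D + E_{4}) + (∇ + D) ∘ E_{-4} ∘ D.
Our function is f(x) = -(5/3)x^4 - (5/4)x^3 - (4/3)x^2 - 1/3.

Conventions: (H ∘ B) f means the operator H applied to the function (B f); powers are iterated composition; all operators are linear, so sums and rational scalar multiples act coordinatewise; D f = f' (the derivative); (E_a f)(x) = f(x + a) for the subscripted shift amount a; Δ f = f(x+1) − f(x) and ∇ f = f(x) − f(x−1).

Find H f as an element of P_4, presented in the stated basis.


g(x) = -(5/3)x^4 - (165/4)x^3 - (1403/6)x^2 - (2257/12)x - 7205/6

Δ f = -(20/3)x^3 - (55/4)x^2 - (157/12)x - 17/4
D f = -(20/3)x^3 - (15/4)x^2 - (8/3)x
E_{4} f = -(5/3)x^4 - (335/12)x^3 - (529/3)x^2 - (1492/3)x - 1585/3
(Δ + D + E_{4}) f = -(5/3)x^4 - (165/4)x^3 - (1163/6)x^2 - (6157/12)x - 6391/12
D f = -(20/3)x^3 - (15/4)x^2 - (8/3)x
E_{-4} D f = -(20/3)x^3 + (305/4)x^2 - (878/3)x + 1132/3
∇ E_{-4} D f = -20x^2 + (345/2)x - 4507/12
D E_{-4} D f = -20x^2 + (305/2)x - 878/3
(∇ + D) E_{-4} D f = -40x^2 + 325x - 2673/4
((Δ + D + E_{4}) + (∇ + D) ∘ E_{-4} ∘ D) f = -(5/3)x^4 - (165/4)x^3 - (1403/6)x^2 - (2257/12)x - 7205/6


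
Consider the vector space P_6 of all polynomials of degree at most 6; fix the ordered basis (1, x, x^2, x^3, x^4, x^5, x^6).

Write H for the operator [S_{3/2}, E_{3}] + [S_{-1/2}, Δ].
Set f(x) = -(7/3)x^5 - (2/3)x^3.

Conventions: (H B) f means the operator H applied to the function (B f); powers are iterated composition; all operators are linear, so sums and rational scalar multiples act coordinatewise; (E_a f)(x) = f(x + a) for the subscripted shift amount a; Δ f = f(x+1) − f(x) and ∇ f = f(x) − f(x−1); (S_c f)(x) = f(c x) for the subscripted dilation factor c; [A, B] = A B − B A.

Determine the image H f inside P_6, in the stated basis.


E_{3} f = -(7/3)x^5 - 35x^4 - (632/3)x^3 - 636x^2 - 963x - 585
S_{3/2} E_{3} f = -(567/32)x^5 - (2835/16)x^4 - 711x^3 - 1431x^2 - (2889/2)x - 585
S_{3/2} f = -(567/32)x^5 - (9/4)x^3
E_{3} S_{3/2} f = -(567/32)x^5 - (8505/32)x^4 - (25551/16)x^3 - (76869/16)x^2 - (231579/32)x - 139725/32
[S_{3/2}, E_{3}] f = (2835/32)x^4 + (14175/16)x^3 + (53973/16)x^2 + (185355/32)x + 121005/32
Δ f = -(35/3)x^4 - (70/3)x^3 - (76/3)x^2 - (41/3)x - 3
S_{-1/2} Δ f = -(35/48)x^4 + (35/12)x^3 - (19/3)x^2 + (41/6)x - 3
S_{-1/2} f = (7/96)x^5 + (1/12)x^3
Δ S_{-1/2} f = (35/96)x^4 + (35/48)x^3 + (47/48)x^2 + (59/96)x + 5/32
[S_{-1/2}, Δ] f = -(35/32)x^4 + (35/16)x^3 - (117/16)x^2 + (199/32)x - 101/32
([S_{3/2}, E_{3}] + [S_{-1/2}, Δ]) f = (175/2)x^4 + (7105/8)x^3 + 3366x^2 + (92777/16)x + 15113/4

g(x) = (175/2)x^4 + (7105/8)x^3 + 3366x^2 + (92777/16)x + 15113/4


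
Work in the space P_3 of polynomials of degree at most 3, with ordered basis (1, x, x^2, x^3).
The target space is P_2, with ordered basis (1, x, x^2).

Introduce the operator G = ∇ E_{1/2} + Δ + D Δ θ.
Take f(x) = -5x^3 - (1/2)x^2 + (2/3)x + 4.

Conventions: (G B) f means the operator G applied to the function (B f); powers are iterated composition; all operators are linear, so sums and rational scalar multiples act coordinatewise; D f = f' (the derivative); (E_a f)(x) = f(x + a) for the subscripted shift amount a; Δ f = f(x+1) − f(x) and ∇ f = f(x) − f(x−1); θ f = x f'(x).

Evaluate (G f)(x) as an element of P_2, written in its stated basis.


E_{1/2} f = -5x^3 - 8x^2 - (43/12)x + 43/12
∇ E_{1/2} f = -15x^2 - x - 7/12
Δ f = -15x^2 - 16x - 29/6
θ f = -15x^3 - x^2 + (2/3)x
Δ θ f = -45x^2 - 47x - 46/3
D (Δ θ) f = -90x - 47
(∇ E_{1/2} + Δ + D Δ θ) f = -30x^2 - 107x - 629/12

g(x) = -30x^2 - 107x - 629/12


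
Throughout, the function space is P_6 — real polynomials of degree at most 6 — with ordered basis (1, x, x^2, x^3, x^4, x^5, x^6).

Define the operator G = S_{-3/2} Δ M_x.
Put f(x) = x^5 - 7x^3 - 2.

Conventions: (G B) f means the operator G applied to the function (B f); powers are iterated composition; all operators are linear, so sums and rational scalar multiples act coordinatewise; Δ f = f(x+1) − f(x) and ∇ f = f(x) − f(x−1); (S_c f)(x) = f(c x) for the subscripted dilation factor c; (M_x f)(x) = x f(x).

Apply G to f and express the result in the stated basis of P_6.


M_x f = x^6 - 7x^4 - 2x
Δ M_x f = 6x^5 + 15x^4 - 8x^3 - 27x^2 - 22x - 8
S_{-3/2} Δ M_x f = -(729/16)x^5 + (1215/16)x^4 + 27x^3 - (243/4)x^2 + 33x - 8

the result is g(x) = -(729/16)x^5 + (1215/16)x^4 + 27x^3 - (243/4)x^2 + 33x - 8


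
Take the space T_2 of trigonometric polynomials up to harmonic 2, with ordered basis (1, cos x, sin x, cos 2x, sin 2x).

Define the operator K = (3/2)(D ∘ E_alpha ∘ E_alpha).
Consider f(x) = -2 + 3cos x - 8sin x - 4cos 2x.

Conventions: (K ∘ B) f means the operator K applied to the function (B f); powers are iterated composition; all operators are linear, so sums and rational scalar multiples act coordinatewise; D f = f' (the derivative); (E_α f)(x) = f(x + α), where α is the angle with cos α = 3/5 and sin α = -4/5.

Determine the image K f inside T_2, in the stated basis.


E_alpha f = -2 + (41/5)cos x - (12/5)sin x + (28/25)cos 2x - (96/25)sin 2x
E_alpha E_alpha f = -2 + (171/25)cos x + (128/25)sin x + (2108/625)cos 2x + (1344/625)sin 2x
D E_alpha E_alpha f = (128/25)cos x - (171/25)sin x + (2688/625)cos 2x - (4216/625)sin 2x
((3/2)(D ∘ E_alpha ∘ E_alpha)) f = (192/25)cos x - (513/50)sin x + (4032/625)cos 2x - (6324/625)sin 2x

the result is g(x) = (192/25)cos x - (513/50)sin x + (4032/625)cos 2x - (6324/625)sin 2x


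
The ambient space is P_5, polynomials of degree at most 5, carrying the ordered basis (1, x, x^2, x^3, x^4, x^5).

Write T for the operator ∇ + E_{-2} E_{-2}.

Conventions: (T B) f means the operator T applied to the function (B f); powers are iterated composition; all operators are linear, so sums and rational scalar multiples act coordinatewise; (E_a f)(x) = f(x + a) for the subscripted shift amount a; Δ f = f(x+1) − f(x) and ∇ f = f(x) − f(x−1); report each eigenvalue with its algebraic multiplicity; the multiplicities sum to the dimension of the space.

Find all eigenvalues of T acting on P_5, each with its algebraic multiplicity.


image of 1: 1
image of x: x - 3
image of x^2: x^2 - 6x + 15
image of x^3: x^3 - 9x^2 + 45x - 63
image of x^4: x^4 - 12x^3 + 90x^2 - 252x + 255
image of x^5: x^5 - 15x^4 + 150x^3 - 630x^2 + 1275x - 1023
the matrix is upper triangular; its diagonal is (1, 1, 1, 1, 1, 1)
for a triangular matrix the eigenvalues are the diagonal entries, with algebraic multiplicity their repetition count

λ = 1 (multiplicity 6)


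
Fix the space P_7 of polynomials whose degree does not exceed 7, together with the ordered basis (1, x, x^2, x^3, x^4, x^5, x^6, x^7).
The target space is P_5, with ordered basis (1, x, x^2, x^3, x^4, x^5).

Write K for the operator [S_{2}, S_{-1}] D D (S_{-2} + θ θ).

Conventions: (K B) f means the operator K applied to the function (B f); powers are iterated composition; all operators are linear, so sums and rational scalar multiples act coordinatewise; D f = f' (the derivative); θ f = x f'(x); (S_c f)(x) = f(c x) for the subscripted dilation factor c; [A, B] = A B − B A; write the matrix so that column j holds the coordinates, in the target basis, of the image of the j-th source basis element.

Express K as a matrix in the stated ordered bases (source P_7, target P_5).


the matrix is [[0, 0, 0, 0, 0, 0, 0, 0]; [0, 0, 0, 0, 0, 0, 0, 0]; [0, 0, 0, 0, 0, 0, 0, 0]; [0, 0, 0, 0, 0, 0, 0, 0]; [0, 0, 0, 0, 0, 0, 0, 0]; [0, 0, 0, 0, 0, 0, 0, 0]] (rows listed top to bottom)

image of 1: 0
image of x: 0
image of x^2: 0
image of x^3: 0
image of x^4: 0
image of x^5: 0
image of x^6: 0
image of x^7: 0
each image's coordinates form column j of the matrix
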